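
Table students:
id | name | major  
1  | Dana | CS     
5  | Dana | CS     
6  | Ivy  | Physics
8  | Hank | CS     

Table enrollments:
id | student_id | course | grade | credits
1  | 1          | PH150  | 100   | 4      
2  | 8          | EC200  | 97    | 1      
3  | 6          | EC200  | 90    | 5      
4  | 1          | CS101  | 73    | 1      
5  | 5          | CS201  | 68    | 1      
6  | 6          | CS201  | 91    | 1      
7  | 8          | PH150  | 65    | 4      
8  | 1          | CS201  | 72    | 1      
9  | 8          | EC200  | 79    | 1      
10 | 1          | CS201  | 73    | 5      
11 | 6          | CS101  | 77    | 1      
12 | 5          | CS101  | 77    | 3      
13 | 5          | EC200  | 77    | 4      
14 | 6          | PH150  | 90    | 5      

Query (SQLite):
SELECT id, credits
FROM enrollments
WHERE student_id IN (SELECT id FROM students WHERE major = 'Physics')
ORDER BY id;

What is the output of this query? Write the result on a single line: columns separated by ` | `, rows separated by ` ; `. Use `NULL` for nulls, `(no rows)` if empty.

3 | 5 ; 6 | 1 ; 11 | 1 ; 14 | 5

Inner query: students.id where major = 'Physics'.
Outer: keep enrollments rows whose student_id is in that set.
Inner query → {6}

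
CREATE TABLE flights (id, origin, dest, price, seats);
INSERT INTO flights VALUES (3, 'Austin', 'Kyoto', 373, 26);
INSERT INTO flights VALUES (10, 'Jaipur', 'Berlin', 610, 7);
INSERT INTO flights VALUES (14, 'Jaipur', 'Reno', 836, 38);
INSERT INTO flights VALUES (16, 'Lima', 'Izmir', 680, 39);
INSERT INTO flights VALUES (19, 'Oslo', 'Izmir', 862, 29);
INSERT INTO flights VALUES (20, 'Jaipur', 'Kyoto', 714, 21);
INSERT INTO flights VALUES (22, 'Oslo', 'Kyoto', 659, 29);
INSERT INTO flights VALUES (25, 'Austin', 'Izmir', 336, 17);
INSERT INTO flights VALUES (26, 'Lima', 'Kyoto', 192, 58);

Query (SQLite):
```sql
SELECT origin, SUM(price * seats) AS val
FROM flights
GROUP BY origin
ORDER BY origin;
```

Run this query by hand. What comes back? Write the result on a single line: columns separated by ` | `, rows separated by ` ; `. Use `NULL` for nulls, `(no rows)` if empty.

Austin | 15410 ; Jaipur | 51032 ; Lima | 37656 ; Oslo | 44109

For each row compute price * seats.
Group by origin; take SUM of the expression per group.
  Austin: ids {3, 25} → SUM(price * seats)=15410
  Jaipur: ids {10, 14, 20} → SUM(price * seats)=51032
  Lima: ids {16, 26} → SUM(price * seats)=37656
  Oslo: ids {19, 22} → SUM(price * seats)=44109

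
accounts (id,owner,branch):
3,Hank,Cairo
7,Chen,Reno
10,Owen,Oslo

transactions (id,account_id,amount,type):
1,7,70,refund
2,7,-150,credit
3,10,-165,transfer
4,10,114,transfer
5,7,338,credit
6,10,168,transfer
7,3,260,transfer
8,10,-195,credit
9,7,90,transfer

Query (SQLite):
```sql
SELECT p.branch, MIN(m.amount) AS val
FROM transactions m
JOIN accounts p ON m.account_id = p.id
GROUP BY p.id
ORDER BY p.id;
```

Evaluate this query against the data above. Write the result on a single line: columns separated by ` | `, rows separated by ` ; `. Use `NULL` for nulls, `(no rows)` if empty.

Cairo | 260 ; Reno | -150 ; Oslo | -195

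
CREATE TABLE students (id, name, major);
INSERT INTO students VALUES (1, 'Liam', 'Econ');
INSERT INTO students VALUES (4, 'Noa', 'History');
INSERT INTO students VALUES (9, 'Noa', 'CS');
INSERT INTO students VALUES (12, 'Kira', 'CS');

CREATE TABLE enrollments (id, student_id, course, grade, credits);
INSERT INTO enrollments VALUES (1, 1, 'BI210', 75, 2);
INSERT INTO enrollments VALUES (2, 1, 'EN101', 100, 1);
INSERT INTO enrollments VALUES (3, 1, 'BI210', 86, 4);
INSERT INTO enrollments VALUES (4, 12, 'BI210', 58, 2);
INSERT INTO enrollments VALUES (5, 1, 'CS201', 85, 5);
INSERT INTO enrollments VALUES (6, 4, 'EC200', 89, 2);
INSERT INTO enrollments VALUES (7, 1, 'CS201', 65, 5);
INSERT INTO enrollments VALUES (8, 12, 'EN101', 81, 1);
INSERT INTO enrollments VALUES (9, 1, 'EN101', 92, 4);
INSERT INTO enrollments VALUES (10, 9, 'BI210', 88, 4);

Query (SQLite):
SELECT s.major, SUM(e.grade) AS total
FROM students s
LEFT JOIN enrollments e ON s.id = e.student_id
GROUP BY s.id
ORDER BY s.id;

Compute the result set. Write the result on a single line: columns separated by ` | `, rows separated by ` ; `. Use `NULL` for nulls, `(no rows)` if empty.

Econ | 503 ; History | 89 ; CS | 88 ; CS | 139

LEFT JOIN keeps every students row; unmatched ones get NULL for enrollments columns.
Group by students.id and compute SUM(e.grade). SUM over an all-NULL group is NULL.
  1: ids {1, 2, 3, 5, 7, 9} → SUM(e.grade)=503
  4: ids {6} → SUM(e.grade)=89
  9: ids {10} → SUM(e.grade)=88
  12: ids {4, 8} → SUM(e.grade)=139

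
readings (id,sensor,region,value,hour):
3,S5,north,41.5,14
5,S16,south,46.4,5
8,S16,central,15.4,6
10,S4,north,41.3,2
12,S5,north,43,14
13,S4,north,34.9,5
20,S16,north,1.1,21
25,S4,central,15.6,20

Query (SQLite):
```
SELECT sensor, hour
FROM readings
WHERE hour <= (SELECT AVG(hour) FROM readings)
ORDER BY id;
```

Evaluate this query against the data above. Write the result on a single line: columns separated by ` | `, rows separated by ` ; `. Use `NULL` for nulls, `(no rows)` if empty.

Scalar subquery: AVG(hour) over all readings rows = 10.875.
Keep rows where hour <= that value.

S16 | 5 ; S16 | 6 ; S4 | 2 ; S4 | 5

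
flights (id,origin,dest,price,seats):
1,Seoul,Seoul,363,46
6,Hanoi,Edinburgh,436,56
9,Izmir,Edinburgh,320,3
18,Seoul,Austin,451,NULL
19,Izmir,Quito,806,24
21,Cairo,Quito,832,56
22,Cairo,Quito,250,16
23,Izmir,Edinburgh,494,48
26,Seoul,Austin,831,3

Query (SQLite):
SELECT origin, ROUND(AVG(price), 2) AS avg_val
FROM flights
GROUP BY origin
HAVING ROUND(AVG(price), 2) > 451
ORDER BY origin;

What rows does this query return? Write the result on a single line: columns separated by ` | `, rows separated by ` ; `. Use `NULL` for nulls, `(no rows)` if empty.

Cairo | 541 ; Izmir | 540 ; Seoul | 548.33

Partition flights by origin; compute ROUND(AVG(price), 2) within each group.
HAVING: keep groups where ROUND(AVG(price), 2) > 451.
  Cairo: ids {21, 22} → ROUND(AVG(price), 2)=541
  Hanoi: ids {6} → ROUND(AVG(price), 2)=436
  Izmir: ids {9, 19, 23} → ROUND(AVG(price), 2)=540
  Seoul: ids {1, 18, 26} → ROUND(AVG(price), 2)=548.33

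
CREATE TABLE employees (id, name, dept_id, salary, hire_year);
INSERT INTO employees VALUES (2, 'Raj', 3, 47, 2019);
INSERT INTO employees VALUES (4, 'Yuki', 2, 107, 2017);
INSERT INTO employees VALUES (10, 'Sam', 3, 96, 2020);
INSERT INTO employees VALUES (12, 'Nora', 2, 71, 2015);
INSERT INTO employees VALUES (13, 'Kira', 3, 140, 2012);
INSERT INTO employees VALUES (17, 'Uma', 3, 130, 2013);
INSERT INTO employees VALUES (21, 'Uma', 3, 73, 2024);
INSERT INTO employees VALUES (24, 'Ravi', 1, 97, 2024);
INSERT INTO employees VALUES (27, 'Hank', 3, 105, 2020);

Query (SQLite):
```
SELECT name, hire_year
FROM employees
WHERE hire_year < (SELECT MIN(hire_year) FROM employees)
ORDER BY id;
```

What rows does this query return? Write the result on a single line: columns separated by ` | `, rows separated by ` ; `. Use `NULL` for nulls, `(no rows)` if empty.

(no rows)

Scalar subquery: MIN(hire_year) over all employees rows = 2012.
Keep rows where hire_year < that value.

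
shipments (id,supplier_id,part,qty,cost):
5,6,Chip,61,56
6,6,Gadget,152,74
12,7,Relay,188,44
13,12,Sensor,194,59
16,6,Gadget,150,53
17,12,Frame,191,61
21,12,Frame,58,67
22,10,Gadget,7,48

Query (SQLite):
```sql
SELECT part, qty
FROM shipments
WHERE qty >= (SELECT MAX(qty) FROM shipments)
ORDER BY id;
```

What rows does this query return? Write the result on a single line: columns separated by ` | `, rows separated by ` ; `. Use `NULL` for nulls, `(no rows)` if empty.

Scalar subquery: MAX(qty) over all shipments rows = 194.
Keep rows where qty >= that value.

Sensor | 194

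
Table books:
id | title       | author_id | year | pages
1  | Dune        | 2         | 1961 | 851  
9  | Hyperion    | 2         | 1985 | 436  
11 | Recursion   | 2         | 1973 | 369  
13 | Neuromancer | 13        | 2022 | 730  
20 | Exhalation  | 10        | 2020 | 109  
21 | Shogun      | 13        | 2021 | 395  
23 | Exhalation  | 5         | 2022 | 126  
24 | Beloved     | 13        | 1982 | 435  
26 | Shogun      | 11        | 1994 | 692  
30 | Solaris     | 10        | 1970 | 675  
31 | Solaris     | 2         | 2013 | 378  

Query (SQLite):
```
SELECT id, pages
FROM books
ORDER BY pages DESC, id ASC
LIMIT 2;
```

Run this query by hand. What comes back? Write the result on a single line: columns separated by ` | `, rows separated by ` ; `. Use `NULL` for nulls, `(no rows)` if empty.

1 | 851 ; 13 | 730

Sort by pages desc, tiebreak id asc: (851, id=1), (730, id=13), (692, id=26), (675, id=30), (436, id=9) …. Take first 2.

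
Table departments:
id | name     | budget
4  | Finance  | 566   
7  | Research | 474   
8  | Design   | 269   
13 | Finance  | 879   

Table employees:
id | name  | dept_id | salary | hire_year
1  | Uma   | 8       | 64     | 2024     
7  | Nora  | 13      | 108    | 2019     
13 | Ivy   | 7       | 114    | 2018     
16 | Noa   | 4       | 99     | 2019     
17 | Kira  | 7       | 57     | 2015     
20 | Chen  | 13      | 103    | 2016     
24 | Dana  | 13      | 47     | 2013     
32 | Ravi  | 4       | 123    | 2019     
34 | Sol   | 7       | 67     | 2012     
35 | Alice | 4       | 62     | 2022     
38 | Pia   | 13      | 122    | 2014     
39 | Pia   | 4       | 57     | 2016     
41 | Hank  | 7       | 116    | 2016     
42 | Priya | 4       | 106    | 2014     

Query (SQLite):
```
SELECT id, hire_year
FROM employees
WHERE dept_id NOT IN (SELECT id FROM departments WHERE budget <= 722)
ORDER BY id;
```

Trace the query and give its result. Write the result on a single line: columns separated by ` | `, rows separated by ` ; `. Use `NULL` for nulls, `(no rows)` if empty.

7 | 2019 ; 20 | 2016 ; 24 | 2013 ; 38 | 2014

Inner query: departments.id where budget <= 722.
Outer: keep employees rows whose dept_id is not in that set.
Inner query → {4, 7, 8}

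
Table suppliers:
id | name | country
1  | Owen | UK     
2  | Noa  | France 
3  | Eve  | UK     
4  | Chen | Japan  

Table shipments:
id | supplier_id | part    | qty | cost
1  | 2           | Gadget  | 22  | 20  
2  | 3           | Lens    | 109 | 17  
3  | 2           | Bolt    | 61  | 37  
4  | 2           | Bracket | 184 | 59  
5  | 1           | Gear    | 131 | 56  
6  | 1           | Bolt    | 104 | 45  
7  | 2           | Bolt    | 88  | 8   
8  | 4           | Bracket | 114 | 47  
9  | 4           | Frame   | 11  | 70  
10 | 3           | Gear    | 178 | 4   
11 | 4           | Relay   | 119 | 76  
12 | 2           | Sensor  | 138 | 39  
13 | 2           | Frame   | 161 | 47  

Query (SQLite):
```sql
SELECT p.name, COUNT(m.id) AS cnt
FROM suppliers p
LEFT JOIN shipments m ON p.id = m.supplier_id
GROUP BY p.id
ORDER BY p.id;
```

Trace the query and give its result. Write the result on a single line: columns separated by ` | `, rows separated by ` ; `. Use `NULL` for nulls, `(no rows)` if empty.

LEFT JOIN keeps every suppliers row; unmatched ones get NULL for shipments columns.
Group by suppliers.id and compute COUNT(m.id). COUNT(col) of an all-NULL group is 0.
  1: ids {5, 6} → COUNT(m.id)=2
  2: ids {1, 3, 4, 7, 12, 13} → COUNT(m.id)=6
  3: ids {2, 10} → COUNT(m.id)=2
  4: ids {8, 9, 11} → COUNT(m.id)=3

Owen | 2 ; Noa | 6 ; Eve | 2 ; Chen | 3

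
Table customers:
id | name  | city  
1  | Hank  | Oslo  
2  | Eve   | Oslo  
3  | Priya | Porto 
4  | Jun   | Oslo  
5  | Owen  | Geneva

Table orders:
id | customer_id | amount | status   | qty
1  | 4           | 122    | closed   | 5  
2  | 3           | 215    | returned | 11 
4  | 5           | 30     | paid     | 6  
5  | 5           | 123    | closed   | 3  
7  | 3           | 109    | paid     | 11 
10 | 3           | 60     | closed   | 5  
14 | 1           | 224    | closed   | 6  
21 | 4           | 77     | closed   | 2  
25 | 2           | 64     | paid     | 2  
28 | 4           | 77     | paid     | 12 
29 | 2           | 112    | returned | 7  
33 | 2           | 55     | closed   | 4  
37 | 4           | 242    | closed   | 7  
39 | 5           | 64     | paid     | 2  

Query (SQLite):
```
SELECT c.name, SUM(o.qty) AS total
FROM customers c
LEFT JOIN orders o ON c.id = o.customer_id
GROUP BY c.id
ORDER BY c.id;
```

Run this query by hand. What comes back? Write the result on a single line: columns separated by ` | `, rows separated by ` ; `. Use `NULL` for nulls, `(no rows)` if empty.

LEFT JOIN keeps every customers row; unmatched ones get NULL for orders columns.
Group by customers.id and compute SUM(o.qty). SUM over an all-NULL group is NULL.
  1: ids {14} → SUM(o.qty)=6
  2: ids {25, 29, 33} → SUM(o.qty)=13
  3: ids {2, 7, 10} → SUM(o.qty)=27
  4: ids {1, 21, 28, 37} → SUM(o.qty)=26
  5: ids {4, 5, 39} → SUM(o.qty)=11

Hank | 6 ; Eve | 13 ; Priya | 27 ; Jun | 26 ; Owen | 11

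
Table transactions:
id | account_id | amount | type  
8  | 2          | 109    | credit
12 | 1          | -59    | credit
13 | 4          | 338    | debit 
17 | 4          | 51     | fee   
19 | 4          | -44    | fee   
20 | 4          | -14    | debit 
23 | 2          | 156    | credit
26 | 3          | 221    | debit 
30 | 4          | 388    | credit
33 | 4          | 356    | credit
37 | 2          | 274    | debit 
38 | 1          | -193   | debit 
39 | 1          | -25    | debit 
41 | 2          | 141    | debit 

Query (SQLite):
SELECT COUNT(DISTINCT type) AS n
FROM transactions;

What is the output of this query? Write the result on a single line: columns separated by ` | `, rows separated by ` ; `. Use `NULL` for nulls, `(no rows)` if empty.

3

Count distinct non-NULL type values.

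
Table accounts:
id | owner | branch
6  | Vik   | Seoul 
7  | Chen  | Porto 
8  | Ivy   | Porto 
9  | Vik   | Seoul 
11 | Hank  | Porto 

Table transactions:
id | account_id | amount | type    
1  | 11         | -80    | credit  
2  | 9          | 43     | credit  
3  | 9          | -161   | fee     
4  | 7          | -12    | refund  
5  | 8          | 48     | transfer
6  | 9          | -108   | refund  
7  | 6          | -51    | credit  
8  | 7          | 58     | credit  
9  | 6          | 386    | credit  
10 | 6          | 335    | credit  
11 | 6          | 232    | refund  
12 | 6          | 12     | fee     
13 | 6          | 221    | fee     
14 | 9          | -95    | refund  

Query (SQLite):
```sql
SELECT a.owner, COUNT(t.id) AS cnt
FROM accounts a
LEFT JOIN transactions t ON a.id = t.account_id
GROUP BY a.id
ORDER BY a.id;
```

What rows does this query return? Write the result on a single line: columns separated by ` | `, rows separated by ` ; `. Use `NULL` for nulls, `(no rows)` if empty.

Vik | 6 ; Chen | 2 ; Ivy | 1 ; Vik | 4 ; Hank | 1

LEFT JOIN keeps every accounts row; unmatched ones get NULL for transactions columns.
Group by accounts.id and compute COUNT(t.id). COUNT(col) of an all-NULL group is 0.
  6: ids {7, 9, 10, 11, 12, 13} → COUNT(t.id)=6
  7: ids {4, 8} → COUNT(t.id)=2
  8: ids {5} → COUNT(t.id)=1
  9: ids {2, 3, 6, 14} → COUNT(t.id)=4
  11: ids {1} → COUNT(t.id)=1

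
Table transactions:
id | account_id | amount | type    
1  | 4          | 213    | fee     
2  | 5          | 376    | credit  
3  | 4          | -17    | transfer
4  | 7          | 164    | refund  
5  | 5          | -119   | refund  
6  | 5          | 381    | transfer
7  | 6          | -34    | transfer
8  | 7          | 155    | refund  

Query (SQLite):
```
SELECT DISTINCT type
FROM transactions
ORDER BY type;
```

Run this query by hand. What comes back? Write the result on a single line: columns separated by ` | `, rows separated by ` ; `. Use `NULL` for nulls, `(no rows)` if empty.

Collect distinct type values from transactions.

credit ; fee ; refund ; transfer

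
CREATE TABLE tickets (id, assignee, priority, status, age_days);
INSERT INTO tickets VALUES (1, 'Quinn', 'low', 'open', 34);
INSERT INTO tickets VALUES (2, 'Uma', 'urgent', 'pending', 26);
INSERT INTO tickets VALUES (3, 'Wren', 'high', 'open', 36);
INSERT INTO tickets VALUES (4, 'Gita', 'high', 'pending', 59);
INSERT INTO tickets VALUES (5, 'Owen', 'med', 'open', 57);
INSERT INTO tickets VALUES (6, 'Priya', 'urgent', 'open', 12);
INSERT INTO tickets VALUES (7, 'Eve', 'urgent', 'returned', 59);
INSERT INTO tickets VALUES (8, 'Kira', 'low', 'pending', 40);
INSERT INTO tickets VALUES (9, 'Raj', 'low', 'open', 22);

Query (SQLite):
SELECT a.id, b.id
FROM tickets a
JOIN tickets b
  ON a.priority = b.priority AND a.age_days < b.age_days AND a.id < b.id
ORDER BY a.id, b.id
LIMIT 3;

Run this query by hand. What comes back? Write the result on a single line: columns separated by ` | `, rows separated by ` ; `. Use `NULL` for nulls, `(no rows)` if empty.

1 | 8 ; 2 | 7 ; 3 | 4

Pairs (a,b) with same priority, a.age_days < b.age_days, a.id < b.id.
priority groups: high:{3,4} low:{1,8,9} med:{5} urgent:{2,6,7}
Ordered by (a.id, b.id); first 3.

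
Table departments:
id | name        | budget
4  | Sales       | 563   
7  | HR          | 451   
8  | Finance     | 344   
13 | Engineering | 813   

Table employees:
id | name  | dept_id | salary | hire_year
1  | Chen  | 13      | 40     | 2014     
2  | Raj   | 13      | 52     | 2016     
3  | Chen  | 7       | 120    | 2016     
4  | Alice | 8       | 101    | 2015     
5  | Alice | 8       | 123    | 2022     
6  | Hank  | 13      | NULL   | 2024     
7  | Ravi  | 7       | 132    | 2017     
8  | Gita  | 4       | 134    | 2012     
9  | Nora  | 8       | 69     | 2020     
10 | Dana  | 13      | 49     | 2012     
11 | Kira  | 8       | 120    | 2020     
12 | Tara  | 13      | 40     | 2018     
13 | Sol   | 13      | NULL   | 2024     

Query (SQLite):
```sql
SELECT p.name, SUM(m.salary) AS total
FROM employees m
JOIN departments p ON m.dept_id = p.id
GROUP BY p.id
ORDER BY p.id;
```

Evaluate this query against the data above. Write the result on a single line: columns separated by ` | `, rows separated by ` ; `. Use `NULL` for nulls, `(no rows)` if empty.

Sales | 134 ; HR | 252 ; Finance | 413 ; Engineering | 181

Join each employees row to its departments via dept_id.
Group joined rows by departments.id; compute SUM(m.salary) per group.
  4: ids {8} → SUM(m.salary)=134
  7: ids {3, 7} → SUM(m.salary)=252
  8: ids {4, 5, 9, 11} → SUM(m.salary)=413
  13: ids {1, 2, 6, 10, 12, 13} → SUM(m.salary)=181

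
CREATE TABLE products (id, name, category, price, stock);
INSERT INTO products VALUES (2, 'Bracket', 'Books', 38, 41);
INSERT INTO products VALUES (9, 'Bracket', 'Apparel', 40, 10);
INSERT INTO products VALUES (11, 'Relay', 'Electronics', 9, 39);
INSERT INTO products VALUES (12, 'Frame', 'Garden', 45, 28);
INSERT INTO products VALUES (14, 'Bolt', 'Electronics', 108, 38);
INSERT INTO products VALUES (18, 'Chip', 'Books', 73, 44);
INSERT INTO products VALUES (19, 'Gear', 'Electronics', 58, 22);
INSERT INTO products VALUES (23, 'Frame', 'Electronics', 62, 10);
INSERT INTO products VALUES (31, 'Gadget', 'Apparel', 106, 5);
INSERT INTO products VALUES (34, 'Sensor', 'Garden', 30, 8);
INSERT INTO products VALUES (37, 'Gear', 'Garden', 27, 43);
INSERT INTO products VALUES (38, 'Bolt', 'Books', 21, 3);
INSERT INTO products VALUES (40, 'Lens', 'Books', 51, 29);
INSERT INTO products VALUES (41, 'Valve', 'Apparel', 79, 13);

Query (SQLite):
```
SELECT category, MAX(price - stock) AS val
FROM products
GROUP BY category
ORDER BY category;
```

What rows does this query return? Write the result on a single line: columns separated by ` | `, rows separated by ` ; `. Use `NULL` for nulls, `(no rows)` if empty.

Apparel | 101 ; Books | 29 ; Electronics | 70 ; Garden | 22

For each row compute price - stock.
Group by category; take MAX of the expression per group.
  Apparel: ids {9, 31, 41} → MAX(price - stock)=101
  Books: ids {2, 18, 38, 40} → MAX(price - stock)=29
  Electronics: ids {11, 14, 19, 23} → MAX(price - stock)=70
  Garden: ids {12, 34, 37} → MAX(price - stock)=22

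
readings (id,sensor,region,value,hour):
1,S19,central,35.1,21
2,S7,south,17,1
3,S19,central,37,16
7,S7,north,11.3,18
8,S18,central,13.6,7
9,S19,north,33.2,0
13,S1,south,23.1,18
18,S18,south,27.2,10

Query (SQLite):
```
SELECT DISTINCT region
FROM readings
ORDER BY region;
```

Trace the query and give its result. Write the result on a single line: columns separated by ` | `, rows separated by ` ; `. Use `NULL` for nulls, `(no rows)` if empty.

central ; north ; south

Collect distinct region values from readings.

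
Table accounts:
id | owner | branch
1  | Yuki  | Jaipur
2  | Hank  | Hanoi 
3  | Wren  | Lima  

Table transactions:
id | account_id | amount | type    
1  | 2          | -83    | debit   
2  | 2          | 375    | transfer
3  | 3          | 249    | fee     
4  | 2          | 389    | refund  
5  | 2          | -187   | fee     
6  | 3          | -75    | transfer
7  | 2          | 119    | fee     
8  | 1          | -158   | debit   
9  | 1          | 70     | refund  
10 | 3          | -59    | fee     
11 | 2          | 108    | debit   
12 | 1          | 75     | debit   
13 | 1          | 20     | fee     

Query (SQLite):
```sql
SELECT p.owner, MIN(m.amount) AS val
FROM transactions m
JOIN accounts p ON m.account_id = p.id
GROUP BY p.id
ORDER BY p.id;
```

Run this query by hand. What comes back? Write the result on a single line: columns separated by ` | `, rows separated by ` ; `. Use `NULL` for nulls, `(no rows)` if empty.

Join each transactions row to its accounts via account_id.
Group joined rows by accounts.id; compute MIN(m.amount) per group.
  1: ids {8, 9, 12, 13} → MIN(m.amount)=-158
  2: ids {1, 2, 4, 5, 7, 11} → MIN(m.amount)=-187
  3: ids {3, 6, 10} → MIN(m.amount)=-75

Yuki | -158 ; Hank | -187 ; Wren | -75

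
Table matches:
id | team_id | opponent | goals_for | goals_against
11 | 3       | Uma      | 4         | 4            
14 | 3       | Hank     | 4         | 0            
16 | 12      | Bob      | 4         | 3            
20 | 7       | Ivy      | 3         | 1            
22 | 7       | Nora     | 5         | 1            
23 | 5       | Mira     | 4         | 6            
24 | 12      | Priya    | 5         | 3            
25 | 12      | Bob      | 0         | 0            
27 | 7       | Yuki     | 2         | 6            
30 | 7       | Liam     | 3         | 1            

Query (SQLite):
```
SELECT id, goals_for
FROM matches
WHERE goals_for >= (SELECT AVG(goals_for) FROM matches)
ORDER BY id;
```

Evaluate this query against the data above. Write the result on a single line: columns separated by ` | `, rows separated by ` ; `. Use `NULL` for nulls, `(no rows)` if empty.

11 | 4 ; 14 | 4 ; 16 | 4 ; 22 | 5 ; 23 | 4 ; 24 | 5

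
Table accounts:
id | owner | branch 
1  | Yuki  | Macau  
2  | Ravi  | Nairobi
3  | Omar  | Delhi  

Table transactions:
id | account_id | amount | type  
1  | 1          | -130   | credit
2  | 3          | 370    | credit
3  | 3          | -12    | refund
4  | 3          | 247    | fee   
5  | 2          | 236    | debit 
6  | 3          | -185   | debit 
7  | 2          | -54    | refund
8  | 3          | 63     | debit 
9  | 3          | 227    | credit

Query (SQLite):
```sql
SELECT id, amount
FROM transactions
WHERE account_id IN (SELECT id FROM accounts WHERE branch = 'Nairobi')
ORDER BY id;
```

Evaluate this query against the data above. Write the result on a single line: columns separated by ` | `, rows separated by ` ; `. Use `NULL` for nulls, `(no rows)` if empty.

5 | 236 ; 7 | -54

Inner query: accounts.id where branch = 'Nairobi'.
Outer: keep transactions rows whose account_id is in that set.
Inner query → {2}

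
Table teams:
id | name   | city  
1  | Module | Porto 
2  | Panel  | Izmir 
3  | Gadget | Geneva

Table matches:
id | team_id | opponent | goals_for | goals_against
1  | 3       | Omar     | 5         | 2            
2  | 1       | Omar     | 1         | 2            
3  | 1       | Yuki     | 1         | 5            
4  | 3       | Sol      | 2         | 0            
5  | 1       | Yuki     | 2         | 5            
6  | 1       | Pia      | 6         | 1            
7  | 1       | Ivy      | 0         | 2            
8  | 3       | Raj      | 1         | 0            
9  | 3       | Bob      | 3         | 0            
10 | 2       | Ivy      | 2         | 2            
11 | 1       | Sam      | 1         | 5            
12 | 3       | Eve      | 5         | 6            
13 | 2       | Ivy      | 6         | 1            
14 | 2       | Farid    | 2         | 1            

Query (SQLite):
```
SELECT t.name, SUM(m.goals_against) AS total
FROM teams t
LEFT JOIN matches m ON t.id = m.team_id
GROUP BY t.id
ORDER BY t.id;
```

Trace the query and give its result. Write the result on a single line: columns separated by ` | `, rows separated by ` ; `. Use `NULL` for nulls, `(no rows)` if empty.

LEFT JOIN keeps every teams row; unmatched ones get NULL for matches columns.
Group by teams.id and compute SUM(m.goals_against). SUM over an all-NULL group is NULL.
  1: ids {2, 3, 5, 6, 7, 11} → SUM(m.goals_against)=20
  2: ids {10, 13, 14} → SUM(m.goals_against)=4
  3: ids {1, 4, 8, 9, 12} → SUM(m.goals_against)=8

Module | 20 ; Panel | 4 ; Gadget | 8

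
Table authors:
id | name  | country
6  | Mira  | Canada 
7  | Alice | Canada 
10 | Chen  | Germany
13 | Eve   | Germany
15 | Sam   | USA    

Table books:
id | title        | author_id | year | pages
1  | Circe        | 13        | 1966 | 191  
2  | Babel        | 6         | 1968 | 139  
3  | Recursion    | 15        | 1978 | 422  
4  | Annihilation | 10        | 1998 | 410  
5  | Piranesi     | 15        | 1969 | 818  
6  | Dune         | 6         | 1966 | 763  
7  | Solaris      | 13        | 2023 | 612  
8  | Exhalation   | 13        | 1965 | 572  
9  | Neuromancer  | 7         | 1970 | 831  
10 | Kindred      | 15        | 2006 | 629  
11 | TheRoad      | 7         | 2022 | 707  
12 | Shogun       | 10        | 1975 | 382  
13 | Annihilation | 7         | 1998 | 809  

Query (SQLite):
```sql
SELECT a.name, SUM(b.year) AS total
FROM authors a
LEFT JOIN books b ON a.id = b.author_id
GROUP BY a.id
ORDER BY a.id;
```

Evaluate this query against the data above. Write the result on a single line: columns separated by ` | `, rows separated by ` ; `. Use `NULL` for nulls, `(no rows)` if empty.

LEFT JOIN keeps every authors row; unmatched ones get NULL for books columns.
Group by authors.id and compute SUM(b.year). SUM over an all-NULL group is NULL.
  6: ids {2, 6} → SUM(b.year)=3934
  7: ids {9, 11, 13} → SUM(b.year)=5990
  10: ids {4, 12} → SUM(b.year)=3973
  13: ids {1, 7, 8} → SUM(b.year)=5954
  15: ids {3, 5, 10} → SUM(b.year)=5953

Mira | 3934 ; Alice | 5990 ; Chen | 3973 ; Eve | 5954 ; Sam | 5953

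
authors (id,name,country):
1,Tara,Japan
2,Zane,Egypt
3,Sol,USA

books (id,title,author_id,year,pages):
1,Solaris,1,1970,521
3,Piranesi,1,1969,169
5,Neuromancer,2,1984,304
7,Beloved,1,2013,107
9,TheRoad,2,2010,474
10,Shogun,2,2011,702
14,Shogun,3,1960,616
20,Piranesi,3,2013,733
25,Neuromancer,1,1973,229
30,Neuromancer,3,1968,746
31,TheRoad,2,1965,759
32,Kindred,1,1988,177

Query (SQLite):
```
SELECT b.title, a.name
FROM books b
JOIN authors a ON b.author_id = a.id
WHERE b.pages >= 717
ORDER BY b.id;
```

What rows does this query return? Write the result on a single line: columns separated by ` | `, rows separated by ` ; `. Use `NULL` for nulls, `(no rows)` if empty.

Each books row matches the authors row where author_id = authors.id.
Then keep rows with b.pages >= 717.

Piranesi | Sol ; Neuromancer | Sol ; TheRoad | Zane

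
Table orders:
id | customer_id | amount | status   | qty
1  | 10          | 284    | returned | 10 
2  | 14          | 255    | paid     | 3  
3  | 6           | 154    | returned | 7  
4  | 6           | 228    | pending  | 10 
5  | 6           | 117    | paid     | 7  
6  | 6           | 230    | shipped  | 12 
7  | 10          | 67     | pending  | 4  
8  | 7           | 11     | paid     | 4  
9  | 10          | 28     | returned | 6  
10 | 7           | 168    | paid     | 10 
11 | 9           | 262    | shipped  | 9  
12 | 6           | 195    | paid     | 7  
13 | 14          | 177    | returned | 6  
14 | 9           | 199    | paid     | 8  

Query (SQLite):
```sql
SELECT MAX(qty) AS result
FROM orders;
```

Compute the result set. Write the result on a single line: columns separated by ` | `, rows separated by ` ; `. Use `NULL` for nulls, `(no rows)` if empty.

12

All qty values: [10, 3, 7, 10, 7, 12, 4, 4, 6, 10, 9, 7, 6, 8].
MAX of non-NULL values = 12.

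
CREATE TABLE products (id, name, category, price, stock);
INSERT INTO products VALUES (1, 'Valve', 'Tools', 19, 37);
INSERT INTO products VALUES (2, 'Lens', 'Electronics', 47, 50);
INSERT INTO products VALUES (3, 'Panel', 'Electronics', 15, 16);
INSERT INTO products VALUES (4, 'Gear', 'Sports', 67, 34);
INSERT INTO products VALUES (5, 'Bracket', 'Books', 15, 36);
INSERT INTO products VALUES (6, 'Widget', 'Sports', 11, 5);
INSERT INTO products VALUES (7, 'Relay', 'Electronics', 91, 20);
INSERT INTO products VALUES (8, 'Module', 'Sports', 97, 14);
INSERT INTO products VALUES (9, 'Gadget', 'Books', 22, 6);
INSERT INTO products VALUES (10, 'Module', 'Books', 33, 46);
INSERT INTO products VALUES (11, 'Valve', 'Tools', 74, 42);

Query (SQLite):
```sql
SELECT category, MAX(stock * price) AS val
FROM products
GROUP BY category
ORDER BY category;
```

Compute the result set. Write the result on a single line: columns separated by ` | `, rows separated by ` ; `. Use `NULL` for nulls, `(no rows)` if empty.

Books | 1518 ; Electronics | 2350 ; Sports | 2278 ; Tools | 3108

For each row compute stock * price.
Group by category; take MAX of the expression per group.
  Books: ids {5, 9, 10} → MAX(stock * price)=1518
  Electronics: ids {2, 3, 7} → MAX(stock * price)=2350
  Sports: ids {4, 6, 8} → MAX(stock * price)=2278
  Tools: ids {1, 11} → MAX(stock * price)=3108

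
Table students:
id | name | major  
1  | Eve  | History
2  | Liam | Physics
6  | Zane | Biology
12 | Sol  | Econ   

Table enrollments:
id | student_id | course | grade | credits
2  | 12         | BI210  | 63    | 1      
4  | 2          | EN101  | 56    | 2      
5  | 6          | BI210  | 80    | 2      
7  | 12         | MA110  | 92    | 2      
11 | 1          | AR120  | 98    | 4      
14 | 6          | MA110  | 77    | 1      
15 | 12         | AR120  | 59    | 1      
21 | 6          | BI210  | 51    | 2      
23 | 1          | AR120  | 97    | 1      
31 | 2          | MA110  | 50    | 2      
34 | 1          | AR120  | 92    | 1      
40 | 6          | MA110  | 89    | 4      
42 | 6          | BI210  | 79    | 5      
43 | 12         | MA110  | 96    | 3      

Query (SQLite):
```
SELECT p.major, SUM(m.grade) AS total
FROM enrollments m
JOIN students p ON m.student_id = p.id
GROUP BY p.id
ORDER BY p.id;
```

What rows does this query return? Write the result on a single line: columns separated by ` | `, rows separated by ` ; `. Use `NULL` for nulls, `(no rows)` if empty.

Join each enrollments row to its students via student_id.
Group joined rows by students.id; compute SUM(m.grade) per group.
  1: ids {11, 23, 34} → SUM(m.grade)=287
  2: ids {4, 31} → SUM(m.grade)=106
  6: ids {5, 14, 21, 40, 42} → SUM(m.grade)=376
  12: ids {2, 7, 15, 43} → SUM(m.grade)=310

History | 287 ; Physics | 106 ; Biology | 376 ; Econ | 310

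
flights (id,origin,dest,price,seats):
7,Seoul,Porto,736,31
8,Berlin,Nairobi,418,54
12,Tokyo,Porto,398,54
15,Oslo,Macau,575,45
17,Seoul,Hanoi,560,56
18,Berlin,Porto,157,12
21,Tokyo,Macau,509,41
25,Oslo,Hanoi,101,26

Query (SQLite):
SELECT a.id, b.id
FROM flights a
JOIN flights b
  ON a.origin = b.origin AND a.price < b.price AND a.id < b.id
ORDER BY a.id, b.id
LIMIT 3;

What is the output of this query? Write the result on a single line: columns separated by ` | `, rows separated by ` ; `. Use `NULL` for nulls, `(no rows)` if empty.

Pairs (a,b) with same origin, a.price < b.price, a.id < b.id.
origin groups: Berlin:{8,18} Oslo:{15,25} Seoul:{7,17} Tokyo:{12,21}
Ordered by (a.id, b.id); first 3.

12 | 21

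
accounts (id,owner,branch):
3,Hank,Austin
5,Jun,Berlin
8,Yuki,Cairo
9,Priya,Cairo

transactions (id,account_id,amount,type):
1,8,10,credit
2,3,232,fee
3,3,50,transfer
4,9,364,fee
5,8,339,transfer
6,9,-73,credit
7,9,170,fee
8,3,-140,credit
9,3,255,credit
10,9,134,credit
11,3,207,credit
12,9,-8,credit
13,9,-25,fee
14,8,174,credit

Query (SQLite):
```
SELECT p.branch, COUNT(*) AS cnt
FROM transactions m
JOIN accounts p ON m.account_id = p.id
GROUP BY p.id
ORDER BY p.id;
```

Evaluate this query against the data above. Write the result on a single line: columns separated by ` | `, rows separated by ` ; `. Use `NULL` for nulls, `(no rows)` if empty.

Join each transactions row to its accounts via account_id.
Group joined rows by accounts.id; compute COUNT(*) per group.
  3: ids {2, 3, 8, 9, 11} → COUNT(*)=5
  8: ids {1, 5, 14} → COUNT(*)=3
  9: ids {4, 6, 7, 10, 12, 13} → COUNT(*)=6

Austin | 5 ; Cairo | 3 ; Cairo | 6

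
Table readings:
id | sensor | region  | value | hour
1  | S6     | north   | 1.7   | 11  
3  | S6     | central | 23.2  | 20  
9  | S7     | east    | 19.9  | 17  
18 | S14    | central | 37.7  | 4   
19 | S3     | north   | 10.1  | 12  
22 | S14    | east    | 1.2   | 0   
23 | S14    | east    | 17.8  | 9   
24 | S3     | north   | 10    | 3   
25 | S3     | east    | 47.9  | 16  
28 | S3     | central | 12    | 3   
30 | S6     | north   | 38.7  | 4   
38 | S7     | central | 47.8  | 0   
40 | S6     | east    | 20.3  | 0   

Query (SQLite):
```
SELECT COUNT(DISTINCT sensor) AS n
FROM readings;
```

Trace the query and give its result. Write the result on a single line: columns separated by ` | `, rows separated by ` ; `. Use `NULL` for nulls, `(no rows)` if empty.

Count distinct non-NULL sensor values.

4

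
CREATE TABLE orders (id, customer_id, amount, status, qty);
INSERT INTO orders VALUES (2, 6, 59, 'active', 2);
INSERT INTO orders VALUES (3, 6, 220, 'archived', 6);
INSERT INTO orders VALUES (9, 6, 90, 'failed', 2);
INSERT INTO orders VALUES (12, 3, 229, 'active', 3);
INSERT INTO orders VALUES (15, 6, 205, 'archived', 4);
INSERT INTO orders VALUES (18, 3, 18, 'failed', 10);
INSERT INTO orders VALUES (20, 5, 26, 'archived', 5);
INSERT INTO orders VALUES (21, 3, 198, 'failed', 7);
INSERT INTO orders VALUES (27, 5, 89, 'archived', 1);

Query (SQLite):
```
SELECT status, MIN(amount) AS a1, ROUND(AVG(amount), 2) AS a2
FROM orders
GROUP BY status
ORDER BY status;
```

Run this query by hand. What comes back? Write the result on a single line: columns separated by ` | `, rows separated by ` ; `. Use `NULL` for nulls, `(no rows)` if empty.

active | 59 | 144 ; archived | 26 | 135 ; failed | 18 | 102

Group orders by status.
Per group compute: MIN(amount), ROUND(AVG(amount), 2).
  active: ids {2, 12} → MIN(amount)=59, ROUND(AVG(amount), 2)=144
  archived: ids {3, 15, 20, 27} → MIN(amount)=26, ROUND(AVG(amount), 2)=135
  failed: ids {9, 18, 21} → MIN(amount)=18, ROUND(AVG(amount), 2)=102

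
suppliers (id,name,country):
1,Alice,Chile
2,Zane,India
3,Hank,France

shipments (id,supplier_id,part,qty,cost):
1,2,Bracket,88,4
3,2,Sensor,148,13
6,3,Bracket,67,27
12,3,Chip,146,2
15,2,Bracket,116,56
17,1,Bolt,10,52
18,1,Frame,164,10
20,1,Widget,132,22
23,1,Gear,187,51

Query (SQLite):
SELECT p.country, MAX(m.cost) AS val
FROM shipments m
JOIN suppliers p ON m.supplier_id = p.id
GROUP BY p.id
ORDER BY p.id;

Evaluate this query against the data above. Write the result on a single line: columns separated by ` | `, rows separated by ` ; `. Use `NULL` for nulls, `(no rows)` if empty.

Join each shipments row to its suppliers via supplier_id.
Group joined rows by suppliers.id; compute MAX(m.cost) per group.
  1: ids {17, 18, 20, 23} → MAX(m.cost)=52
  2: ids {1, 3, 15} → MAX(m.cost)=56
  3: ids {6, 12} → MAX(m.cost)=27

Chile | 52 ; India | 56 ; France | 27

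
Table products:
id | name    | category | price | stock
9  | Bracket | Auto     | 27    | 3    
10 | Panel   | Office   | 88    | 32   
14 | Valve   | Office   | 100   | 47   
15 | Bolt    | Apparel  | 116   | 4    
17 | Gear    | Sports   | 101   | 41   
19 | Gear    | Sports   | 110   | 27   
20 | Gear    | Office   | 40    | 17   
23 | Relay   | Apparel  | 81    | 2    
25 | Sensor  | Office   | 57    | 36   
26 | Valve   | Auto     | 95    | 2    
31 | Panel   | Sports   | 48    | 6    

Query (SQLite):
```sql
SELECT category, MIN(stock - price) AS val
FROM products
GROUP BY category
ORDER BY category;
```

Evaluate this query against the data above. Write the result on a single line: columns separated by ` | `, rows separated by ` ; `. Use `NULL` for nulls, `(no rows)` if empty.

Apparel | -112 ; Auto | -93 ; Office | -56 ; Sports | -83

For each row compute stock - price.
Group by category; take MIN of the expression per group.
  Apparel: ids {15, 23} → MIN(stock - price)=-112
  Auto: ids {9, 26} → MIN(stock - price)=-93
  Office: ids {10, 14, 20, 25} → MIN(stock - price)=-56
  Sports: ids {17, 19, 31} → MIN(stock - price)=-83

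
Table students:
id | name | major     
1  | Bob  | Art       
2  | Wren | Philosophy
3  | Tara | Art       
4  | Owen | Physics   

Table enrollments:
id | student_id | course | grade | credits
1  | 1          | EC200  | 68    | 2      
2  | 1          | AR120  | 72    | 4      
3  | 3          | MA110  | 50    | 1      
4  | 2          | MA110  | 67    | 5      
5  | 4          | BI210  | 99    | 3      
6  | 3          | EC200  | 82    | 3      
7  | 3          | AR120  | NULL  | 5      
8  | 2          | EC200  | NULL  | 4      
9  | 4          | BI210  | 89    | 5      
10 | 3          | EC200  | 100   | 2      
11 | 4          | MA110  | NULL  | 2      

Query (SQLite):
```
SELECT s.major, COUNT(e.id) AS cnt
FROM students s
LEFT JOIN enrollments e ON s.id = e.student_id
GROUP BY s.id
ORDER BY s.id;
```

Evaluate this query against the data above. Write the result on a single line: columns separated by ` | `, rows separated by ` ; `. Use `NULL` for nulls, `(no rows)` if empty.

LEFT JOIN keeps every students row; unmatched ones get NULL for enrollments columns.
Group by students.id and compute COUNT(e.id). COUNT(col) of an all-NULL group is 0.
  1: ids {1, 2} → COUNT(e.id)=2
  2: ids {4, 8} → COUNT(e.id)=2
  3: ids {3, 6, 7, 10} → COUNT(e.id)=4
  4: ids {5, 9, 11} → COUNT(e.id)=3

Art | 2 ; Philosophy | 2 ; Art | 4 ; Physics | 3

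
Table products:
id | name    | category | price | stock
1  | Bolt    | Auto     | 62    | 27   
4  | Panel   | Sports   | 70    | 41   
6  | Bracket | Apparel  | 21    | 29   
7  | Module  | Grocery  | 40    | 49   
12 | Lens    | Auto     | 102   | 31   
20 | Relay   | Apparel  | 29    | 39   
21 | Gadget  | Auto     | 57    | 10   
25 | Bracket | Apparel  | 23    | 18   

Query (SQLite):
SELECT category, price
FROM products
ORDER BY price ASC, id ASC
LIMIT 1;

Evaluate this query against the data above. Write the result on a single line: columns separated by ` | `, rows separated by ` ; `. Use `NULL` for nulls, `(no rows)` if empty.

Apparel | 21

Sort by price asc, tiebreak id asc: (21, id=6), (23, id=25), (29, id=20), (40, id=7) …. Take first 1.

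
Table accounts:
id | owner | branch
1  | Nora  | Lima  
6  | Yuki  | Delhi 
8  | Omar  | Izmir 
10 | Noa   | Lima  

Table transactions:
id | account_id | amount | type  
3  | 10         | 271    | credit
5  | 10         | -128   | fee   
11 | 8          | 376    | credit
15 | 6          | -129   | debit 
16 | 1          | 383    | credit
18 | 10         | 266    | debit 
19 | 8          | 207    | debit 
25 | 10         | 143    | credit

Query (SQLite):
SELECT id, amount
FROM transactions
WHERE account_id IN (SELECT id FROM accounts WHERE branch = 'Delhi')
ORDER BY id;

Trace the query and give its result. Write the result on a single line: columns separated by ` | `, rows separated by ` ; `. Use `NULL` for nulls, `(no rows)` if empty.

15 | -129

Inner query: accounts.id where branch = 'Delhi'.
Outer: keep transactions rows whose account_id is in that set.
Inner query → {6}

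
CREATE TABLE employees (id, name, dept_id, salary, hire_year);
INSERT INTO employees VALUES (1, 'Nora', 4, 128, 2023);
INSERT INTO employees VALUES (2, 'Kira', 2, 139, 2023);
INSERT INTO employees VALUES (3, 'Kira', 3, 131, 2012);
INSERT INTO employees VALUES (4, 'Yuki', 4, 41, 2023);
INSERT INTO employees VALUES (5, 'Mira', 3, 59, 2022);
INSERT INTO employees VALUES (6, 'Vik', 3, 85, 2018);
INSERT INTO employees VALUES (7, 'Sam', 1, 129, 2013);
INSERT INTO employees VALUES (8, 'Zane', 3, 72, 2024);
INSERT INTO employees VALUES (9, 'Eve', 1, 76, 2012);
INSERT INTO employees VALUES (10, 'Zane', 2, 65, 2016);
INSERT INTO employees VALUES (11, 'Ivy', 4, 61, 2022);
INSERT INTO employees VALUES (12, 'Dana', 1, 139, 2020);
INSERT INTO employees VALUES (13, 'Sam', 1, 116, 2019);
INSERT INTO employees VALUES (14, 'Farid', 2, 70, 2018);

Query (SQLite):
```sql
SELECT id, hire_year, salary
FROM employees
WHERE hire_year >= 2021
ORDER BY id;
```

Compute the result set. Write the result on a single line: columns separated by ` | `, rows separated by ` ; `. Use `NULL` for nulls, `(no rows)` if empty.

hire_year >= 2021: ids {1, 2, 4, 5, 8, 11}

1 | 2023 | 128 ; 2 | 2023 | 139 ; 4 | 2023 | 41 ; 5 | 2022 | 59 ; 8 | 2024 | 72 ; 11 | 2022 | 61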